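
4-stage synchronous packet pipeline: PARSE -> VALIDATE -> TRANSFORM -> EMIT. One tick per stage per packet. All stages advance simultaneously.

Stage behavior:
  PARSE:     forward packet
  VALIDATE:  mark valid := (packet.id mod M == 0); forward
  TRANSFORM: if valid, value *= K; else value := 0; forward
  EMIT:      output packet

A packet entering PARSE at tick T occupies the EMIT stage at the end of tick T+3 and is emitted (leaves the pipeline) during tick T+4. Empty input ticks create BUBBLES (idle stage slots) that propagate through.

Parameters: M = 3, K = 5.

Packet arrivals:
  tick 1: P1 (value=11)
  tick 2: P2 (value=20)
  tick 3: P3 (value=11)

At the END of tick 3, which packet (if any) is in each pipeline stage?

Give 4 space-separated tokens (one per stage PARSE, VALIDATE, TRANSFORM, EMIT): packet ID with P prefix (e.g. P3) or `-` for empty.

Answer: P3 P2 P1 -

Derivation:
Tick 1: [PARSE:P1(v=11,ok=F), VALIDATE:-, TRANSFORM:-, EMIT:-] out:-; in:P1
Tick 2: [PARSE:P2(v=20,ok=F), VALIDATE:P1(v=11,ok=F), TRANSFORM:-, EMIT:-] out:-; in:P2
Tick 3: [PARSE:P3(v=11,ok=F), VALIDATE:P2(v=20,ok=F), TRANSFORM:P1(v=0,ok=F), EMIT:-] out:-; in:P3
At end of tick 3: ['P3', 'P2', 'P1', '-']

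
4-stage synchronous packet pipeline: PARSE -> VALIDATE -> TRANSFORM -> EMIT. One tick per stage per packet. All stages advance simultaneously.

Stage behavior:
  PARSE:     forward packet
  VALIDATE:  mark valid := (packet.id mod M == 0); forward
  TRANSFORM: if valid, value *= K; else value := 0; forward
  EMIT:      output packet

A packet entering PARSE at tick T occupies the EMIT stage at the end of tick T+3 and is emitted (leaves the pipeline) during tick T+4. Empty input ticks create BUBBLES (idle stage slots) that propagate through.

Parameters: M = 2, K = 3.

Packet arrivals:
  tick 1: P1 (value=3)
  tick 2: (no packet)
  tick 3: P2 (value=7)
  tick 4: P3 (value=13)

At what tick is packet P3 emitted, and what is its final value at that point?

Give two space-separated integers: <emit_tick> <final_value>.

Answer: 8 0

Derivation:
Tick 1: [PARSE:P1(v=3,ok=F), VALIDATE:-, TRANSFORM:-, EMIT:-] out:-; in:P1
Tick 2: [PARSE:-, VALIDATE:P1(v=3,ok=F), TRANSFORM:-, EMIT:-] out:-; in:-
Tick 3: [PARSE:P2(v=7,ok=F), VALIDATE:-, TRANSFORM:P1(v=0,ok=F), EMIT:-] out:-; in:P2
Tick 4: [PARSE:P3(v=13,ok=F), VALIDATE:P2(v=7,ok=T), TRANSFORM:-, EMIT:P1(v=0,ok=F)] out:-; in:P3
Tick 5: [PARSE:-, VALIDATE:P3(v=13,ok=F), TRANSFORM:P2(v=21,ok=T), EMIT:-] out:P1(v=0); in:-
Tick 6: [PARSE:-, VALIDATE:-, TRANSFORM:P3(v=0,ok=F), EMIT:P2(v=21,ok=T)] out:-; in:-
Tick 7: [PARSE:-, VALIDATE:-, TRANSFORM:-, EMIT:P3(v=0,ok=F)] out:P2(v=21); in:-
Tick 8: [PARSE:-, VALIDATE:-, TRANSFORM:-, EMIT:-] out:P3(v=0); in:-
P3: arrives tick 4, valid=False (id=3, id%2=1), emit tick 8, final value 0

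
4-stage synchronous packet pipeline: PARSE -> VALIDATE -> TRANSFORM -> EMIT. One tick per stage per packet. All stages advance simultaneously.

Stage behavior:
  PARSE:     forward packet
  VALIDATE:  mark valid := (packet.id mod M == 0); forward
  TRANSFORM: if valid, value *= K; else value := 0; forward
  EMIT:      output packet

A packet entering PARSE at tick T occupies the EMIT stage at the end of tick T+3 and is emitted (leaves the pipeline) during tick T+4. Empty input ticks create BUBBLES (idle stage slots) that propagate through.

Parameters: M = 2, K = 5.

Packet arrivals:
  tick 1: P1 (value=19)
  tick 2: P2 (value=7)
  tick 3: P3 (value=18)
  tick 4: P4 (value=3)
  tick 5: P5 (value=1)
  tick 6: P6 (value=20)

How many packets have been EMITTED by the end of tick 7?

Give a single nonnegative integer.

Answer: 3

Derivation:
Tick 1: [PARSE:P1(v=19,ok=F), VALIDATE:-, TRANSFORM:-, EMIT:-] out:-; in:P1
Tick 2: [PARSE:P2(v=7,ok=F), VALIDATE:P1(v=19,ok=F), TRANSFORM:-, EMIT:-] out:-; in:P2
Tick 3: [PARSE:P3(v=18,ok=F), VALIDATE:P2(v=7,ok=T), TRANSFORM:P1(v=0,ok=F), EMIT:-] out:-; in:P3
Tick 4: [PARSE:P4(v=3,ok=F), VALIDATE:P3(v=18,ok=F), TRANSFORM:P2(v=35,ok=T), EMIT:P1(v=0,ok=F)] out:-; in:P4
Tick 5: [PARSE:P5(v=1,ok=F), VALIDATE:P4(v=3,ok=T), TRANSFORM:P3(v=0,ok=F), EMIT:P2(v=35,ok=T)] out:P1(v=0); in:P5
Tick 6: [PARSE:P6(v=20,ok=F), VALIDATE:P5(v=1,ok=F), TRANSFORM:P4(v=15,ok=T), EMIT:P3(v=0,ok=F)] out:P2(v=35); in:P6
Tick 7: [PARSE:-, VALIDATE:P6(v=20,ok=T), TRANSFORM:P5(v=0,ok=F), EMIT:P4(v=15,ok=T)] out:P3(v=0); in:-
Emitted by tick 7: ['P1', 'P2', 'P3']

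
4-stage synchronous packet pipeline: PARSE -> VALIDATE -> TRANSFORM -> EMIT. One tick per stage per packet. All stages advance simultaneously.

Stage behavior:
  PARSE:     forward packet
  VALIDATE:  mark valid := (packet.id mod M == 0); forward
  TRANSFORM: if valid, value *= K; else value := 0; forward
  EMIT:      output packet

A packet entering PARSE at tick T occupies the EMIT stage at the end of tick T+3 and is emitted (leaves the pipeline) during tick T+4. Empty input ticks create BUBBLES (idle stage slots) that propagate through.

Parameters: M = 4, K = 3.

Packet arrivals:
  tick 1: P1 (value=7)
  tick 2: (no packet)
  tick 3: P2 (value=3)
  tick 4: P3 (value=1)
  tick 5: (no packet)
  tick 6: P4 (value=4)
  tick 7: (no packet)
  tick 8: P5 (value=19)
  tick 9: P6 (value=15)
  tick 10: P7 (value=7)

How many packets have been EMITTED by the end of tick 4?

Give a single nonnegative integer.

Answer: 0

Derivation:
Tick 1: [PARSE:P1(v=7,ok=F), VALIDATE:-, TRANSFORM:-, EMIT:-] out:-; in:P1
Tick 2: [PARSE:-, VALIDATE:P1(v=7,ok=F), TRANSFORM:-, EMIT:-] out:-; in:-
Tick 3: [PARSE:P2(v=3,ok=F), VALIDATE:-, TRANSFORM:P1(v=0,ok=F), EMIT:-] out:-; in:P2
Tick 4: [PARSE:P3(v=1,ok=F), VALIDATE:P2(v=3,ok=F), TRANSFORM:-, EMIT:P1(v=0,ok=F)] out:-; in:P3
Emitted by tick 4: []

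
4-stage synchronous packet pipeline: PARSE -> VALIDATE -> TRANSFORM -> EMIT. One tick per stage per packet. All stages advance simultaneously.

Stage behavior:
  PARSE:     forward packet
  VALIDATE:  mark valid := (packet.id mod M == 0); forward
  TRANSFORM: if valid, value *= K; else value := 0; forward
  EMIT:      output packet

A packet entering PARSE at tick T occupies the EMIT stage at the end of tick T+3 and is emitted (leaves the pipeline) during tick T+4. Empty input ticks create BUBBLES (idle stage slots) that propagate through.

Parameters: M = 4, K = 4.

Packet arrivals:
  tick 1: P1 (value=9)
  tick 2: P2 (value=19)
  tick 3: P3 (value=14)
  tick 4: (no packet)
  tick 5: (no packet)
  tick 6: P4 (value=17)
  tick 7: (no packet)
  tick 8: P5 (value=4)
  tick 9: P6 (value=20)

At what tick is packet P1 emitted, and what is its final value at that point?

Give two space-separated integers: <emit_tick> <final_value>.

Tick 1: [PARSE:P1(v=9,ok=F), VALIDATE:-, TRANSFORM:-, EMIT:-] out:-; in:P1
Tick 2: [PARSE:P2(v=19,ok=F), VALIDATE:P1(v=9,ok=F), TRANSFORM:-, EMIT:-] out:-; in:P2
Tick 3: [PARSE:P3(v=14,ok=F), VALIDATE:P2(v=19,ok=F), TRANSFORM:P1(v=0,ok=F), EMIT:-] out:-; in:P3
Tick 4: [PARSE:-, VALIDATE:P3(v=14,ok=F), TRANSFORM:P2(v=0,ok=F), EMIT:P1(v=0,ok=F)] out:-; in:-
Tick 5: [PARSE:-, VALIDATE:-, TRANSFORM:P3(v=0,ok=F), EMIT:P2(v=0,ok=F)] out:P1(v=0); in:-
Tick 6: [PARSE:P4(v=17,ok=F), VALIDATE:-, TRANSFORM:-, EMIT:P3(v=0,ok=F)] out:P2(v=0); in:P4
Tick 7: [PARSE:-, VALIDATE:P4(v=17,ok=T), TRANSFORM:-, EMIT:-] out:P3(v=0); in:-
Tick 8: [PARSE:P5(v=4,ok=F), VALIDATE:-, TRANSFORM:P4(v=68,ok=T), EMIT:-] out:-; in:P5
Tick 9: [PARSE:P6(v=20,ok=F), VALIDATE:P5(v=4,ok=F), TRANSFORM:-, EMIT:P4(v=68,ok=T)] out:-; in:P6
Tick 10: [PARSE:-, VALIDATE:P6(v=20,ok=F), TRANSFORM:P5(v=0,ok=F), EMIT:-] out:P4(v=68); in:-
Tick 11: [PARSE:-, VALIDATE:-, TRANSFORM:P6(v=0,ok=F), EMIT:P5(v=0,ok=F)] out:-; in:-
Tick 12: [PARSE:-, VALIDATE:-, TRANSFORM:-, EMIT:P6(v=0,ok=F)] out:P5(v=0); in:-
Tick 13: [PARSE:-, VALIDATE:-, TRANSFORM:-, EMIT:-] out:P6(v=0); in:-
P1: arrives tick 1, valid=False (id=1, id%4=1), emit tick 5, final value 0

Answer: 5 0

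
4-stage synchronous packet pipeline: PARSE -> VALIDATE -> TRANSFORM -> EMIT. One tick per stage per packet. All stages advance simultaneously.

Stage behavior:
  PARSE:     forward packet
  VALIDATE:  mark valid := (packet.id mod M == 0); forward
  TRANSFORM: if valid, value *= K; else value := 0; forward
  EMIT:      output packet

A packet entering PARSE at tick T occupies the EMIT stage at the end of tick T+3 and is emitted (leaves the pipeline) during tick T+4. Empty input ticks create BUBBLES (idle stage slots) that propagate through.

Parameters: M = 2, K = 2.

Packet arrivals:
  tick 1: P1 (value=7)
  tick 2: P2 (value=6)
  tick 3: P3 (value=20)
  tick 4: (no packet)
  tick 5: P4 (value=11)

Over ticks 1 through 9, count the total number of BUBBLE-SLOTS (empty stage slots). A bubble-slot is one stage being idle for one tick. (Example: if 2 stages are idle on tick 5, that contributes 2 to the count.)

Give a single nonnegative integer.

Tick 1: [PARSE:P1(v=7,ok=F), VALIDATE:-, TRANSFORM:-, EMIT:-] out:-; bubbles=3
Tick 2: [PARSE:P2(v=6,ok=F), VALIDATE:P1(v=7,ok=F), TRANSFORM:-, EMIT:-] out:-; bubbles=2
Tick 3: [PARSE:P3(v=20,ok=F), VALIDATE:P2(v=6,ok=T), TRANSFORM:P1(v=0,ok=F), EMIT:-] out:-; bubbles=1
Tick 4: [PARSE:-, VALIDATE:P3(v=20,ok=F), TRANSFORM:P2(v=12,ok=T), EMIT:P1(v=0,ok=F)] out:-; bubbles=1
Tick 5: [PARSE:P4(v=11,ok=F), VALIDATE:-, TRANSFORM:P3(v=0,ok=F), EMIT:P2(v=12,ok=T)] out:P1(v=0); bubbles=1
Tick 6: [PARSE:-, VALIDATE:P4(v=11,ok=T), TRANSFORM:-, EMIT:P3(v=0,ok=F)] out:P2(v=12); bubbles=2
Tick 7: [PARSE:-, VALIDATE:-, TRANSFORM:P4(v=22,ok=T), EMIT:-] out:P3(v=0); bubbles=3
Tick 8: [PARSE:-, VALIDATE:-, TRANSFORM:-, EMIT:P4(v=22,ok=T)] out:-; bubbles=3
Tick 9: [PARSE:-, VALIDATE:-, TRANSFORM:-, EMIT:-] out:P4(v=22); bubbles=4
Total bubble-slots: 20

Answer: 20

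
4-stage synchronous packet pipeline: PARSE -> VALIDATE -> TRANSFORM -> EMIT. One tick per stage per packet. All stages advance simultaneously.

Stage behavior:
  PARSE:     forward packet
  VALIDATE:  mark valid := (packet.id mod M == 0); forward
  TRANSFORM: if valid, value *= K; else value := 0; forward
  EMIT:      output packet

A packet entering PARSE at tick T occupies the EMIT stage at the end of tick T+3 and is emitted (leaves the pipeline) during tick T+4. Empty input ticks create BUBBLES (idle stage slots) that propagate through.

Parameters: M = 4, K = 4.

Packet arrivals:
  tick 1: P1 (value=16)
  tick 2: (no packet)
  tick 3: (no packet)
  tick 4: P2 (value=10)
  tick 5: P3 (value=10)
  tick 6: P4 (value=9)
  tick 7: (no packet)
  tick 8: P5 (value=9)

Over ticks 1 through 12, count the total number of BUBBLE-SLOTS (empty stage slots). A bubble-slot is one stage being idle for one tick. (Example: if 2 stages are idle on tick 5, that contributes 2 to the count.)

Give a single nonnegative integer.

Answer: 28

Derivation:
Tick 1: [PARSE:P1(v=16,ok=F), VALIDATE:-, TRANSFORM:-, EMIT:-] out:-; bubbles=3
Tick 2: [PARSE:-, VALIDATE:P1(v=16,ok=F), TRANSFORM:-, EMIT:-] out:-; bubbles=3
Tick 3: [PARSE:-, VALIDATE:-, TRANSFORM:P1(v=0,ok=F), EMIT:-] out:-; bubbles=3
Tick 4: [PARSE:P2(v=10,ok=F), VALIDATE:-, TRANSFORM:-, EMIT:P1(v=0,ok=F)] out:-; bubbles=2
Tick 5: [PARSE:P3(v=10,ok=F), VALIDATE:P2(v=10,ok=F), TRANSFORM:-, EMIT:-] out:P1(v=0); bubbles=2
Tick 6: [PARSE:P4(v=9,ok=F), VALIDATE:P3(v=10,ok=F), TRANSFORM:P2(v=0,ok=F), EMIT:-] out:-; bubbles=1
Tick 7: [PARSE:-, VALIDATE:P4(v=9,ok=T), TRANSFORM:P3(v=0,ok=F), EMIT:P2(v=0,ok=F)] out:-; bubbles=1
Tick 8: [PARSE:P5(v=9,ok=F), VALIDATE:-, TRANSFORM:P4(v=36,ok=T), EMIT:P3(v=0,ok=F)] out:P2(v=0); bubbles=1
Tick 9: [PARSE:-, VALIDATE:P5(v=9,ok=F), TRANSFORM:-, EMIT:P4(v=36,ok=T)] out:P3(v=0); bubbles=2
Tick 10: [PARSE:-, VALIDATE:-, TRANSFORM:P5(v=0,ok=F), EMIT:-] out:P4(v=36); bubbles=3
Tick 11: [PARSE:-, VALIDATE:-, TRANSFORM:-, EMIT:P5(v=0,ok=F)] out:-; bubbles=3
Tick 12: [PARSE:-, VALIDATE:-, TRANSFORM:-, EMIT:-] out:P5(v=0); bubbles=4
Total bubble-slots: 28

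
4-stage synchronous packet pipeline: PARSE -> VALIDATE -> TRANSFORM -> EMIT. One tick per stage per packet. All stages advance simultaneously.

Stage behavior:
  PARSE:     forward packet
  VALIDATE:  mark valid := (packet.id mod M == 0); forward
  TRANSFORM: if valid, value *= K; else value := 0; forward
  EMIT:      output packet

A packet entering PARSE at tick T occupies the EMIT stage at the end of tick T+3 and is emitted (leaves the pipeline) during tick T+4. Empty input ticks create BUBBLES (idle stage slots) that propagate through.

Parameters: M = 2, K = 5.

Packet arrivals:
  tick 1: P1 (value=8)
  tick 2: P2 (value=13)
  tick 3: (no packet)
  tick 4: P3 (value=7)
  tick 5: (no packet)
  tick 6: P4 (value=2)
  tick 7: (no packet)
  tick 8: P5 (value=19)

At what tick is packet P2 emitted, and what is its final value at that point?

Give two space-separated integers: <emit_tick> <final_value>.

Tick 1: [PARSE:P1(v=8,ok=F), VALIDATE:-, TRANSFORM:-, EMIT:-] out:-; in:P1
Tick 2: [PARSE:P2(v=13,ok=F), VALIDATE:P1(v=8,ok=F), TRANSFORM:-, EMIT:-] out:-; in:P2
Tick 3: [PARSE:-, VALIDATE:P2(v=13,ok=T), TRANSFORM:P1(v=0,ok=F), EMIT:-] out:-; in:-
Tick 4: [PARSE:P3(v=7,ok=F), VALIDATE:-, TRANSFORM:P2(v=65,ok=T), EMIT:P1(v=0,ok=F)] out:-; in:P3
Tick 5: [PARSE:-, VALIDATE:P3(v=7,ok=F), TRANSFORM:-, EMIT:P2(v=65,ok=T)] out:P1(v=0); in:-
Tick 6: [PARSE:P4(v=2,ok=F), VALIDATE:-, TRANSFORM:P3(v=0,ok=F), EMIT:-] out:P2(v=65); in:P4
Tick 7: [PARSE:-, VALIDATE:P4(v=2,ok=T), TRANSFORM:-, EMIT:P3(v=0,ok=F)] out:-; in:-
Tick 8: [PARSE:P5(v=19,ok=F), VALIDATE:-, TRANSFORM:P4(v=10,ok=T), EMIT:-] out:P3(v=0); in:P5
Tick 9: [PARSE:-, VALIDATE:P5(v=19,ok=F), TRANSFORM:-, EMIT:P4(v=10,ok=T)] out:-; in:-
Tick 10: [PARSE:-, VALIDATE:-, TRANSFORM:P5(v=0,ok=F), EMIT:-] out:P4(v=10); in:-
Tick 11: [PARSE:-, VALIDATE:-, TRANSFORM:-, EMIT:P5(v=0,ok=F)] out:-; in:-
Tick 12: [PARSE:-, VALIDATE:-, TRANSFORM:-, EMIT:-] out:P5(v=0); in:-
P2: arrives tick 2, valid=True (id=2, id%2=0), emit tick 6, final value 65

Answer: 6 65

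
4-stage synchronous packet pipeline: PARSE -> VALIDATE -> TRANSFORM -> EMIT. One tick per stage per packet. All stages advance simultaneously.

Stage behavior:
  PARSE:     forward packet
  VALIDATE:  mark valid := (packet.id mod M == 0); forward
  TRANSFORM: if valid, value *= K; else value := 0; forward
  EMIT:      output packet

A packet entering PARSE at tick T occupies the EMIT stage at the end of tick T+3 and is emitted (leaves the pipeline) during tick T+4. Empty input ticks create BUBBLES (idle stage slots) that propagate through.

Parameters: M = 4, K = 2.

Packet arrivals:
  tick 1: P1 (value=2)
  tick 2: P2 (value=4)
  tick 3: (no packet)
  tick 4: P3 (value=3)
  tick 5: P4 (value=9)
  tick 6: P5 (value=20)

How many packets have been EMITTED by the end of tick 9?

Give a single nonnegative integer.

Answer: 4

Derivation:
Tick 1: [PARSE:P1(v=2,ok=F), VALIDATE:-, TRANSFORM:-, EMIT:-] out:-; in:P1
Tick 2: [PARSE:P2(v=4,ok=F), VALIDATE:P1(v=2,ok=F), TRANSFORM:-, EMIT:-] out:-; in:P2
Tick 3: [PARSE:-, VALIDATE:P2(v=4,ok=F), TRANSFORM:P1(v=0,ok=F), EMIT:-] out:-; in:-
Tick 4: [PARSE:P3(v=3,ok=F), VALIDATE:-, TRANSFORM:P2(v=0,ok=F), EMIT:P1(v=0,ok=F)] out:-; in:P3
Tick 5: [PARSE:P4(v=9,ok=F), VALIDATE:P3(v=3,ok=F), TRANSFORM:-, EMIT:P2(v=0,ok=F)] out:P1(v=0); in:P4
Tick 6: [PARSE:P5(v=20,ok=F), VALIDATE:P4(v=9,ok=T), TRANSFORM:P3(v=0,ok=F), EMIT:-] out:P2(v=0); in:P5
Tick 7: [PARSE:-, VALIDATE:P5(v=20,ok=F), TRANSFORM:P4(v=18,ok=T), EMIT:P3(v=0,ok=F)] out:-; in:-
Tick 8: [PARSE:-, VALIDATE:-, TRANSFORM:P5(v=0,ok=F), EMIT:P4(v=18,ok=T)] out:P3(v=0); in:-
Tick 9: [PARSE:-, VALIDATE:-, TRANSFORM:-, EMIT:P5(v=0,ok=F)] out:P4(v=18); in:-
Emitted by tick 9: ['P1', 'P2', 'P3', 'P4']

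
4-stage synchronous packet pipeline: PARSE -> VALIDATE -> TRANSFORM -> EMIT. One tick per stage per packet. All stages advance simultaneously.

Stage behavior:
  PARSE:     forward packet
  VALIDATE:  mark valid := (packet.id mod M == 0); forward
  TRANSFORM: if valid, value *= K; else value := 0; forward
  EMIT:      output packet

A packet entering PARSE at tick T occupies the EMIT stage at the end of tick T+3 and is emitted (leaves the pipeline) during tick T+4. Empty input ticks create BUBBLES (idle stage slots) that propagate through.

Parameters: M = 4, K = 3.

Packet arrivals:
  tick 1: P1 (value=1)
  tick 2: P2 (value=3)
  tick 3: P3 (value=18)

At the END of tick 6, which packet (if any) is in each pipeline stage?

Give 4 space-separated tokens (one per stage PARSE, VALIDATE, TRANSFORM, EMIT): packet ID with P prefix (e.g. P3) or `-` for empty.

Tick 1: [PARSE:P1(v=1,ok=F), VALIDATE:-, TRANSFORM:-, EMIT:-] out:-; in:P1
Tick 2: [PARSE:P2(v=3,ok=F), VALIDATE:P1(v=1,ok=F), TRANSFORM:-, EMIT:-] out:-; in:P2
Tick 3: [PARSE:P3(v=18,ok=F), VALIDATE:P2(v=3,ok=F), TRANSFORM:P1(v=0,ok=F), EMIT:-] out:-; in:P3
Tick 4: [PARSE:-, VALIDATE:P3(v=18,ok=F), TRANSFORM:P2(v=0,ok=F), EMIT:P1(v=0,ok=F)] out:-; in:-
Tick 5: [PARSE:-, VALIDATE:-, TRANSFORM:P3(v=0,ok=F), EMIT:P2(v=0,ok=F)] out:P1(v=0); in:-
Tick 6: [PARSE:-, VALIDATE:-, TRANSFORM:-, EMIT:P3(v=0,ok=F)] out:P2(v=0); in:-
At end of tick 6: ['-', '-', '-', 'P3']

Answer: - - - P3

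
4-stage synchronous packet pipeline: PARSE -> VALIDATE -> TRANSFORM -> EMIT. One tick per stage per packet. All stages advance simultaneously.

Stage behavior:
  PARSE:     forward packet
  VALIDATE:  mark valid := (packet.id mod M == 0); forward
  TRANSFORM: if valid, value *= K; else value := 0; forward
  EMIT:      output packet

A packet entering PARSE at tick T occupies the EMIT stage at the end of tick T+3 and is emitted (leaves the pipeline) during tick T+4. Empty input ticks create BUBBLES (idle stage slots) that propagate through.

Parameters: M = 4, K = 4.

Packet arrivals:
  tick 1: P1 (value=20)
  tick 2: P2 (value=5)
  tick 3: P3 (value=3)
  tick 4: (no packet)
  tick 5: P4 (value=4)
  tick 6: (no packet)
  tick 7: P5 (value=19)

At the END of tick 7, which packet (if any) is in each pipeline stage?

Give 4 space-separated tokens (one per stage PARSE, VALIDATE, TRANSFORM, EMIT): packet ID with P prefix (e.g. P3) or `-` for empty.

Tick 1: [PARSE:P1(v=20,ok=F), VALIDATE:-, TRANSFORM:-, EMIT:-] out:-; in:P1
Tick 2: [PARSE:P2(v=5,ok=F), VALIDATE:P1(v=20,ok=F), TRANSFORM:-, EMIT:-] out:-; in:P2
Tick 3: [PARSE:P3(v=3,ok=F), VALIDATE:P2(v=5,ok=F), TRANSFORM:P1(v=0,ok=F), EMIT:-] out:-; in:P3
Tick 4: [PARSE:-, VALIDATE:P3(v=3,ok=F), TRANSFORM:P2(v=0,ok=F), EMIT:P1(v=0,ok=F)] out:-; in:-
Tick 5: [PARSE:P4(v=4,ok=F), VALIDATE:-, TRANSFORM:P3(v=0,ok=F), EMIT:P2(v=0,ok=F)] out:P1(v=0); in:P4
Tick 6: [PARSE:-, VALIDATE:P4(v=4,ok=T), TRANSFORM:-, EMIT:P3(v=0,ok=F)] out:P2(v=0); in:-
Tick 7: [PARSE:P5(v=19,ok=F), VALIDATE:-, TRANSFORM:P4(v=16,ok=T), EMIT:-] out:P3(v=0); in:P5
At end of tick 7: ['P5', '-', 'P4', '-']

Answer: P5 - P4 -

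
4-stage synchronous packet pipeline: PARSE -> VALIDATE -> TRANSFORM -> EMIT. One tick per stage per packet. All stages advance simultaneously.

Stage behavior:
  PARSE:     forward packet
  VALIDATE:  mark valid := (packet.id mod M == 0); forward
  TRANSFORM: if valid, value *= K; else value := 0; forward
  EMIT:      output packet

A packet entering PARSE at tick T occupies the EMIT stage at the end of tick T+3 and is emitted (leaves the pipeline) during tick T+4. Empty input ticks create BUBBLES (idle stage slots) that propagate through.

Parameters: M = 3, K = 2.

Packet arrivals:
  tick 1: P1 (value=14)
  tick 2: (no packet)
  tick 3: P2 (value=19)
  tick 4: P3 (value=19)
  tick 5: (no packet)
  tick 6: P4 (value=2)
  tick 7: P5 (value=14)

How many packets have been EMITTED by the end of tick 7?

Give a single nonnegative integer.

Tick 1: [PARSE:P1(v=14,ok=F), VALIDATE:-, TRANSFORM:-, EMIT:-] out:-; in:P1
Tick 2: [PARSE:-, VALIDATE:P1(v=14,ok=F), TRANSFORM:-, EMIT:-] out:-; in:-
Tick 3: [PARSE:P2(v=19,ok=F), VALIDATE:-, TRANSFORM:P1(v=0,ok=F), EMIT:-] out:-; in:P2
Tick 4: [PARSE:P3(v=19,ok=F), VALIDATE:P2(v=19,ok=F), TRANSFORM:-, EMIT:P1(v=0,ok=F)] out:-; in:P3
Tick 5: [PARSE:-, VALIDATE:P3(v=19,ok=T), TRANSFORM:P2(v=0,ok=F), EMIT:-] out:P1(v=0); in:-
Tick 6: [PARSE:P4(v=2,ok=F), VALIDATE:-, TRANSFORM:P3(v=38,ok=T), EMIT:P2(v=0,ok=F)] out:-; in:P4
Tick 7: [PARSE:P5(v=14,ok=F), VALIDATE:P4(v=2,ok=F), TRANSFORM:-, EMIT:P3(v=38,ok=T)] out:P2(v=0); in:P5
Emitted by tick 7: ['P1', 'P2']

Answer: 2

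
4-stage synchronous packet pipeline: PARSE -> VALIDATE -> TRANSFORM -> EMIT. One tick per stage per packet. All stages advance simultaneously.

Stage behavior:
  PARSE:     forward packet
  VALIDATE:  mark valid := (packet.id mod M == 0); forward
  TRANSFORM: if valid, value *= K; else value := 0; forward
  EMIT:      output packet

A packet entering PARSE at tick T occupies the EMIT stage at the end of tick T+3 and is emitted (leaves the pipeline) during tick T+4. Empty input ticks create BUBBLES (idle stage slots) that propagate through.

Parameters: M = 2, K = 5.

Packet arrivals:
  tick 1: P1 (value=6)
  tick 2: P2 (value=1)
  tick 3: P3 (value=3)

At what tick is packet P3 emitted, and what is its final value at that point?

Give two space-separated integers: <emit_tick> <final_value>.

Tick 1: [PARSE:P1(v=6,ok=F), VALIDATE:-, TRANSFORM:-, EMIT:-] out:-; in:P1
Tick 2: [PARSE:P2(v=1,ok=F), VALIDATE:P1(v=6,ok=F), TRANSFORM:-, EMIT:-] out:-; in:P2
Tick 3: [PARSE:P3(v=3,ok=F), VALIDATE:P2(v=1,ok=T), TRANSFORM:P1(v=0,ok=F), EMIT:-] out:-; in:P3
Tick 4: [PARSE:-, VALIDATE:P3(v=3,ok=F), TRANSFORM:P2(v=5,ok=T), EMIT:P1(v=0,ok=F)] out:-; in:-
Tick 5: [PARSE:-, VALIDATE:-, TRANSFORM:P3(v=0,ok=F), EMIT:P2(v=5,ok=T)] out:P1(v=0); in:-
Tick 6: [PARSE:-, VALIDATE:-, TRANSFORM:-, EMIT:P3(v=0,ok=F)] out:P2(v=5); in:-
Tick 7: [PARSE:-, VALIDATE:-, TRANSFORM:-, EMIT:-] out:P3(v=0); in:-
P3: arrives tick 3, valid=False (id=3, id%2=1), emit tick 7, final value 0

Answer: 7 0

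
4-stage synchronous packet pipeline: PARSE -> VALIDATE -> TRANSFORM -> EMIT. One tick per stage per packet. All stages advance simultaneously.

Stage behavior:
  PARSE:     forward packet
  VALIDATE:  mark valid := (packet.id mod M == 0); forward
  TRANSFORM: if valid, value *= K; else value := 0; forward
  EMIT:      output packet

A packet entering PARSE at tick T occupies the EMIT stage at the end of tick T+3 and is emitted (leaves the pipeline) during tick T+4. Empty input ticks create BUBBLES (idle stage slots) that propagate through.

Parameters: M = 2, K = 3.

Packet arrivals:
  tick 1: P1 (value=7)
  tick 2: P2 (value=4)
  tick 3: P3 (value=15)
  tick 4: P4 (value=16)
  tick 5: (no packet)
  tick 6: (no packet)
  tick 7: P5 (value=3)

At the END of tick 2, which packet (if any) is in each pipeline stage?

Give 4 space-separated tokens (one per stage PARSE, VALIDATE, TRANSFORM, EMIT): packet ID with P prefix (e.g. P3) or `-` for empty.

Tick 1: [PARSE:P1(v=7,ok=F), VALIDATE:-, TRANSFORM:-, EMIT:-] out:-; in:P1
Tick 2: [PARSE:P2(v=4,ok=F), VALIDATE:P1(v=7,ok=F), TRANSFORM:-, EMIT:-] out:-; in:P2
At end of tick 2: ['P2', 'P1', '-', '-']

Answer: P2 P1 - -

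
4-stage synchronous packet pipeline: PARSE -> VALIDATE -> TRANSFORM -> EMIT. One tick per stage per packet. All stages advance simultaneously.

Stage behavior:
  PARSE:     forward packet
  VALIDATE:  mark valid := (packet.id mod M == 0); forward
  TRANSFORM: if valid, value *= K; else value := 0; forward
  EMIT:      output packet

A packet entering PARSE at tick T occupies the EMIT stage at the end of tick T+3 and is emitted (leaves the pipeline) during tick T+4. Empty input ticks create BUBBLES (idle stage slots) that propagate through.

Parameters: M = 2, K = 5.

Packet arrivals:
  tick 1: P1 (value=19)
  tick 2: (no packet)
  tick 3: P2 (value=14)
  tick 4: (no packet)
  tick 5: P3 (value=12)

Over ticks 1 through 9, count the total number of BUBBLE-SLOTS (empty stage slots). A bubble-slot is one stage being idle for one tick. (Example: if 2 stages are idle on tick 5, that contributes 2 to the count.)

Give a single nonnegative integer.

Tick 1: [PARSE:P1(v=19,ok=F), VALIDATE:-, TRANSFORM:-, EMIT:-] out:-; bubbles=3
Tick 2: [PARSE:-, VALIDATE:P1(v=19,ok=F), TRANSFORM:-, EMIT:-] out:-; bubbles=3
Tick 3: [PARSE:P2(v=14,ok=F), VALIDATE:-, TRANSFORM:P1(v=0,ok=F), EMIT:-] out:-; bubbles=2
Tick 4: [PARSE:-, VALIDATE:P2(v=14,ok=T), TRANSFORM:-, EMIT:P1(v=0,ok=F)] out:-; bubbles=2
Tick 5: [PARSE:P3(v=12,ok=F), VALIDATE:-, TRANSFORM:P2(v=70,ok=T), EMIT:-] out:P1(v=0); bubbles=2
Tick 6: [PARSE:-, VALIDATE:P3(v=12,ok=F), TRANSFORM:-, EMIT:P2(v=70,ok=T)] out:-; bubbles=2
Tick 7: [PARSE:-, VALIDATE:-, TRANSFORM:P3(v=0,ok=F), EMIT:-] out:P2(v=70); bubbles=3
Tick 8: [PARSE:-, VALIDATE:-, TRANSFORM:-, EMIT:P3(v=0,ok=F)] out:-; bubbles=3
Tick 9: [PARSE:-, VALIDATE:-, TRANSFORM:-, EMIT:-] out:P3(v=0); bubbles=4
Total bubble-slots: 24

Answer: 24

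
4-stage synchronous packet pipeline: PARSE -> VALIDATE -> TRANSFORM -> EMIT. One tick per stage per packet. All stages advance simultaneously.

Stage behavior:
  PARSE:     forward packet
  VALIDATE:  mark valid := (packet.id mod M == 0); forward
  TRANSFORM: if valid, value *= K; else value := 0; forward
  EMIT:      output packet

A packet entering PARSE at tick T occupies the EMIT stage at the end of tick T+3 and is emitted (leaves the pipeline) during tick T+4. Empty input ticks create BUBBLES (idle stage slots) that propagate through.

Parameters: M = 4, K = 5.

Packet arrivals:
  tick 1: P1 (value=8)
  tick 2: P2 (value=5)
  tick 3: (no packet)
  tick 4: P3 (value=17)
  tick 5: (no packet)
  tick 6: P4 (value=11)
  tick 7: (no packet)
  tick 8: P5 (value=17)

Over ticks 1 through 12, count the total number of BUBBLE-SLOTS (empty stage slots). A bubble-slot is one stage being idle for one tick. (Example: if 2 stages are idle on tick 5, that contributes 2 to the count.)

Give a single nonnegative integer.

Tick 1: [PARSE:P1(v=8,ok=F), VALIDATE:-, TRANSFORM:-, EMIT:-] out:-; bubbles=3
Tick 2: [PARSE:P2(v=5,ok=F), VALIDATE:P1(v=8,ok=F), TRANSFORM:-, EMIT:-] out:-; bubbles=2
Tick 3: [PARSE:-, VALIDATE:P2(v=5,ok=F), TRANSFORM:P1(v=0,ok=F), EMIT:-] out:-; bubbles=2
Tick 4: [PARSE:P3(v=17,ok=F), VALIDATE:-, TRANSFORM:P2(v=0,ok=F), EMIT:P1(v=0,ok=F)] out:-; bubbles=1
Tick 5: [PARSE:-, VALIDATE:P3(v=17,ok=F), TRANSFORM:-, EMIT:P2(v=0,ok=F)] out:P1(v=0); bubbles=2
Tick 6: [PARSE:P4(v=11,ok=F), VALIDATE:-, TRANSFORM:P3(v=0,ok=F), EMIT:-] out:P2(v=0); bubbles=2
Tick 7: [PARSE:-, VALIDATE:P4(v=11,ok=T), TRANSFORM:-, EMIT:P3(v=0,ok=F)] out:-; bubbles=2
Tick 8: [PARSE:P5(v=17,ok=F), VALIDATE:-, TRANSFORM:P4(v=55,ok=T), EMIT:-] out:P3(v=0); bubbles=2
Tick 9: [PARSE:-, VALIDATE:P5(v=17,ok=F), TRANSFORM:-, EMIT:P4(v=55,ok=T)] out:-; bubbles=2
Tick 10: [PARSE:-, VALIDATE:-, TRANSFORM:P5(v=0,ok=F), EMIT:-] out:P4(v=55); bubbles=3
Tick 11: [PARSE:-, VALIDATE:-, TRANSFORM:-, EMIT:P5(v=0,ok=F)] out:-; bubbles=3
Tick 12: [PARSE:-, VALIDATE:-, TRANSFORM:-, EMIT:-] out:P5(v=0); bubbles=4
Total bubble-slots: 28

Answer: 28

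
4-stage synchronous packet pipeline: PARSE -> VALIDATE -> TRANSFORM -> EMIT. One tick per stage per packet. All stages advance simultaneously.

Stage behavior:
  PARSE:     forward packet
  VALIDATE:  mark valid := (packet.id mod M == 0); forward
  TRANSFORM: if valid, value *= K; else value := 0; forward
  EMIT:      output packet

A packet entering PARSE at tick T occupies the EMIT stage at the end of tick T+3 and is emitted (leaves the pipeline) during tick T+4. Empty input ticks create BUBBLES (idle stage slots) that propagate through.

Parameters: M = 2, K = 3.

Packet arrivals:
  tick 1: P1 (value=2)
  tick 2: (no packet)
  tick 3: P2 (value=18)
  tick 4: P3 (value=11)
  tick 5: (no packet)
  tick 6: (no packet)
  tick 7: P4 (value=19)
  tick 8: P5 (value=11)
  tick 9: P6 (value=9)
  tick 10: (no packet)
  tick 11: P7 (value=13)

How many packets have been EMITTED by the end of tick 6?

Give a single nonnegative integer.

Answer: 1

Derivation:
Tick 1: [PARSE:P1(v=2,ok=F), VALIDATE:-, TRANSFORM:-, EMIT:-] out:-; in:P1
Tick 2: [PARSE:-, VALIDATE:P1(v=2,ok=F), TRANSFORM:-, EMIT:-] out:-; in:-
Tick 3: [PARSE:P2(v=18,ok=F), VALIDATE:-, TRANSFORM:P1(v=0,ok=F), EMIT:-] out:-; in:P2
Tick 4: [PARSE:P3(v=11,ok=F), VALIDATE:P2(v=18,ok=T), TRANSFORM:-, EMIT:P1(v=0,ok=F)] out:-; in:P3
Tick 5: [PARSE:-, VALIDATE:P3(v=11,ok=F), TRANSFORM:P2(v=54,ok=T), EMIT:-] out:P1(v=0); in:-
Tick 6: [PARSE:-, VALIDATE:-, TRANSFORM:P3(v=0,ok=F), EMIT:P2(v=54,ok=T)] out:-; in:-
Emitted by tick 6: ['P1']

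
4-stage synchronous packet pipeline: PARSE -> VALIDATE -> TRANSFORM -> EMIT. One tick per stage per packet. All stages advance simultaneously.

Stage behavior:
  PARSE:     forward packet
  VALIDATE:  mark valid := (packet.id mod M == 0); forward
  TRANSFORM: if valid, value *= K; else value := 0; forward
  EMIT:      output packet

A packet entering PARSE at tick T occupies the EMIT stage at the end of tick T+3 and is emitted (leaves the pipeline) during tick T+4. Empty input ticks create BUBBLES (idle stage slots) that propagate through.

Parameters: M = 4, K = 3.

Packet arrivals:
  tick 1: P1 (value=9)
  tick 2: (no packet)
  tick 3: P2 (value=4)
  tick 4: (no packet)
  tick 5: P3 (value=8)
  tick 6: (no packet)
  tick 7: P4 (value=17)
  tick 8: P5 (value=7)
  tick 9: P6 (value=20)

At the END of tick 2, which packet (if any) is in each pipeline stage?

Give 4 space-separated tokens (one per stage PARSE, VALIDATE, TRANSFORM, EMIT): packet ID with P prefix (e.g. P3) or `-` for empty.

Answer: - P1 - -

Derivation:
Tick 1: [PARSE:P1(v=9,ok=F), VALIDATE:-, TRANSFORM:-, EMIT:-] out:-; in:P1
Tick 2: [PARSE:-, VALIDATE:P1(v=9,ok=F), TRANSFORM:-, EMIT:-] out:-; in:-
At end of tick 2: ['-', 'P1', '-', '-']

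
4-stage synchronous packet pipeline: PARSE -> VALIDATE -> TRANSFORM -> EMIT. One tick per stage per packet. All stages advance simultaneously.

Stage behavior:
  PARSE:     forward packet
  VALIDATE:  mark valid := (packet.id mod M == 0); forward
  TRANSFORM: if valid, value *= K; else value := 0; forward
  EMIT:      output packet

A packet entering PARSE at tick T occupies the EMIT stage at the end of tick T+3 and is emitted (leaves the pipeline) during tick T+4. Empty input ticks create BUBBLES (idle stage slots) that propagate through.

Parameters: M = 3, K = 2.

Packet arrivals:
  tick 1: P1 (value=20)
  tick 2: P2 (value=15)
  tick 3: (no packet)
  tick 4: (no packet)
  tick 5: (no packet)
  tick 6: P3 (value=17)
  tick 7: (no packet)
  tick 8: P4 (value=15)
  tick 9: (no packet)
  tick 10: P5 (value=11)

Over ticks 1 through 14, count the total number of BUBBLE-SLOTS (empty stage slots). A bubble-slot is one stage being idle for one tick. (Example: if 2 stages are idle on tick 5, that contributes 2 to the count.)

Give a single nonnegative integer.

Tick 1: [PARSE:P1(v=20,ok=F), VALIDATE:-, TRANSFORM:-, EMIT:-] out:-; bubbles=3
Tick 2: [PARSE:P2(v=15,ok=F), VALIDATE:P1(v=20,ok=F), TRANSFORM:-, EMIT:-] out:-; bubbles=2
Tick 3: [PARSE:-, VALIDATE:P2(v=15,ok=F), TRANSFORM:P1(v=0,ok=F), EMIT:-] out:-; bubbles=2
Tick 4: [PARSE:-, VALIDATE:-, TRANSFORM:P2(v=0,ok=F), EMIT:P1(v=0,ok=F)] out:-; bubbles=2
Tick 5: [PARSE:-, VALIDATE:-, TRANSFORM:-, EMIT:P2(v=0,ok=F)] out:P1(v=0); bubbles=3
Tick 6: [PARSE:P3(v=17,ok=F), VALIDATE:-, TRANSFORM:-, EMIT:-] out:P2(v=0); bubbles=3
Tick 7: [PARSE:-, VALIDATE:P3(v=17,ok=T), TRANSFORM:-, EMIT:-] out:-; bubbles=3
Tick 8: [PARSE:P4(v=15,ok=F), VALIDATE:-, TRANSFORM:P3(v=34,ok=T), EMIT:-] out:-; bubbles=2
Tick 9: [PARSE:-, VALIDATE:P4(v=15,ok=F), TRANSFORM:-, EMIT:P3(v=34,ok=T)] out:-; bubbles=2
Tick 10: [PARSE:P5(v=11,ok=F), VALIDATE:-, TRANSFORM:P4(v=0,ok=F), EMIT:-] out:P3(v=34); bubbles=2
Tick 11: [PARSE:-, VALIDATE:P5(v=11,ok=F), TRANSFORM:-, EMIT:P4(v=0,ok=F)] out:-; bubbles=2
Tick 12: [PARSE:-, VALIDATE:-, TRANSFORM:P5(v=0,ok=F), EMIT:-] out:P4(v=0); bubbles=3
Tick 13: [PARSE:-, VALIDATE:-, TRANSFORM:-, EMIT:P5(v=0,ok=F)] out:-; bubbles=3
Tick 14: [PARSE:-, VALIDATE:-, TRANSFORM:-, EMIT:-] out:P5(v=0); bubbles=4
Total bubble-slots: 36

Answer: 36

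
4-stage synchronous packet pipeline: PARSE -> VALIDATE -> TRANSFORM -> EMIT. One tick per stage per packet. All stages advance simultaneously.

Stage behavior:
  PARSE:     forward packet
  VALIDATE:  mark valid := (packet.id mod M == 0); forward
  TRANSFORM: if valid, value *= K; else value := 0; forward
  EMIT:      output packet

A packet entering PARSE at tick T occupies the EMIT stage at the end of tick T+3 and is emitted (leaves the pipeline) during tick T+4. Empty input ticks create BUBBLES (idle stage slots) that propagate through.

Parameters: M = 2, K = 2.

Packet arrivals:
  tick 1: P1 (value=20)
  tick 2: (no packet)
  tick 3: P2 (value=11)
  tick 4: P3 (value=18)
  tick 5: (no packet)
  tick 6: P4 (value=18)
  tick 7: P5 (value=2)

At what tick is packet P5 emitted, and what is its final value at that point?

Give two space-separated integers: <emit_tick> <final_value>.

Tick 1: [PARSE:P1(v=20,ok=F), VALIDATE:-, TRANSFORM:-, EMIT:-] out:-; in:P1
Tick 2: [PARSE:-, VALIDATE:P1(v=20,ok=F), TRANSFORM:-, EMIT:-] out:-; in:-
Tick 3: [PARSE:P2(v=11,ok=F), VALIDATE:-, TRANSFORM:P1(v=0,ok=F), EMIT:-] out:-; in:P2
Tick 4: [PARSE:P3(v=18,ok=F), VALIDATE:P2(v=11,ok=T), TRANSFORM:-, EMIT:P1(v=0,ok=F)] out:-; in:P3
Tick 5: [PARSE:-, VALIDATE:P3(v=18,ok=F), TRANSFORM:P2(v=22,ok=T), EMIT:-] out:P1(v=0); in:-
Tick 6: [PARSE:P4(v=18,ok=F), VALIDATE:-, TRANSFORM:P3(v=0,ok=F), EMIT:P2(v=22,ok=T)] out:-; in:P4
Tick 7: [PARSE:P5(v=2,ok=F), VALIDATE:P4(v=18,ok=T), TRANSFORM:-, EMIT:P3(v=0,ok=F)] out:P2(v=22); in:P5
Tick 8: [PARSE:-, VALIDATE:P5(v=2,ok=F), TRANSFORM:P4(v=36,ok=T), EMIT:-] out:P3(v=0); in:-
Tick 9: [PARSE:-, VALIDATE:-, TRANSFORM:P5(v=0,ok=F), EMIT:P4(v=36,ok=T)] out:-; in:-
Tick 10: [PARSE:-, VALIDATE:-, TRANSFORM:-, EMIT:P5(v=0,ok=F)] out:P4(v=36); in:-
Tick 11: [PARSE:-, VALIDATE:-, TRANSFORM:-, EMIT:-] out:P5(v=0); in:-
P5: arrives tick 7, valid=False (id=5, id%2=1), emit tick 11, final value 0

Answer: 11 0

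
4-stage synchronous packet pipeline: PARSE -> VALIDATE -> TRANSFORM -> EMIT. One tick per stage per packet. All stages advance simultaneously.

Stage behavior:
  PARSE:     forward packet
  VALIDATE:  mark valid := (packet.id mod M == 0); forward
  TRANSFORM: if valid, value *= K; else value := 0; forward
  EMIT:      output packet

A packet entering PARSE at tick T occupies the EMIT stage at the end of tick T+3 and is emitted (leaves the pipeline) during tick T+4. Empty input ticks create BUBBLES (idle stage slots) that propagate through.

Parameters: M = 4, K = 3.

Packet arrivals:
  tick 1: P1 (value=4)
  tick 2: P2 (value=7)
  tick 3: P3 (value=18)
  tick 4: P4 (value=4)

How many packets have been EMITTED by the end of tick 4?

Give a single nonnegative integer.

Tick 1: [PARSE:P1(v=4,ok=F), VALIDATE:-, TRANSFORM:-, EMIT:-] out:-; in:P1
Tick 2: [PARSE:P2(v=7,ok=F), VALIDATE:P1(v=4,ok=F), TRANSFORM:-, EMIT:-] out:-; in:P2
Tick 3: [PARSE:P3(v=18,ok=F), VALIDATE:P2(v=7,ok=F), TRANSFORM:P1(v=0,ok=F), EMIT:-] out:-; in:P3
Tick 4: [PARSE:P4(v=4,ok=F), VALIDATE:P3(v=18,ok=F), TRANSFORM:P2(v=0,ok=F), EMIT:P1(v=0,ok=F)] out:-; in:P4
Emitted by tick 4: []

Answer: 0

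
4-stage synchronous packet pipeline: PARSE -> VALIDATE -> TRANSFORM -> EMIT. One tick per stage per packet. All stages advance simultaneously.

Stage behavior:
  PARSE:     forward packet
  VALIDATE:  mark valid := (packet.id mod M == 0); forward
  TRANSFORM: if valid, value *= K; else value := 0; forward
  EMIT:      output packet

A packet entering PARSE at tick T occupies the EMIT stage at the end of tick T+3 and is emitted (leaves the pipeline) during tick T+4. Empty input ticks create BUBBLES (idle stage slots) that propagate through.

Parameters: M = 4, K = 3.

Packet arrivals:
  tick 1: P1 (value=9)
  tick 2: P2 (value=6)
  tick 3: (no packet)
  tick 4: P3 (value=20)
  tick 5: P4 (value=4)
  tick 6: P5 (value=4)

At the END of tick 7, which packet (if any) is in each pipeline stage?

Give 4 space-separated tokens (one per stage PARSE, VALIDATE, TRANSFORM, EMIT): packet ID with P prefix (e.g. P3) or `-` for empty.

Answer: - P5 P4 P3

Derivation:
Tick 1: [PARSE:P1(v=9,ok=F), VALIDATE:-, TRANSFORM:-, EMIT:-] out:-; in:P1
Tick 2: [PARSE:P2(v=6,ok=F), VALIDATE:P1(v=9,ok=F), TRANSFORM:-, EMIT:-] out:-; in:P2
Tick 3: [PARSE:-, VALIDATE:P2(v=6,ok=F), TRANSFORM:P1(v=0,ok=F), EMIT:-] out:-; in:-
Tick 4: [PARSE:P3(v=20,ok=F), VALIDATE:-, TRANSFORM:P2(v=0,ok=F), EMIT:P1(v=0,ok=F)] out:-; in:P3
Tick 5: [PARSE:P4(v=4,ok=F), VALIDATE:P3(v=20,ok=F), TRANSFORM:-, EMIT:P2(v=0,ok=F)] out:P1(v=0); in:P4
Tick 6: [PARSE:P5(v=4,ok=F), VALIDATE:P4(v=4,ok=T), TRANSFORM:P3(v=0,ok=F), EMIT:-] out:P2(v=0); in:P5
Tick 7: [PARSE:-, VALIDATE:P5(v=4,ok=F), TRANSFORM:P4(v=12,ok=T), EMIT:P3(v=0,ok=F)] out:-; in:-
At end of tick 7: ['-', 'P5', 'P4', 'P3']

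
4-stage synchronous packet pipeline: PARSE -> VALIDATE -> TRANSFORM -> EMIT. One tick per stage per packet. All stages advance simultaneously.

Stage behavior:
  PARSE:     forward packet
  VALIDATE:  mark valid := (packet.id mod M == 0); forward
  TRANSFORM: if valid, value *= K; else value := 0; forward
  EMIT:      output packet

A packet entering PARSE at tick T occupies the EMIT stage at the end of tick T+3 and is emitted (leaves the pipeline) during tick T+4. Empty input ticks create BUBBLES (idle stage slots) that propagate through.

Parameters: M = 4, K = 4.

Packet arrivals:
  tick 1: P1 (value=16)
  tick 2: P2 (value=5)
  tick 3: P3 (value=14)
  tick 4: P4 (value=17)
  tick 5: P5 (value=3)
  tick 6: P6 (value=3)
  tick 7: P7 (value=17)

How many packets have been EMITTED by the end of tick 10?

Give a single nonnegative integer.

Answer: 6

Derivation:
Tick 1: [PARSE:P1(v=16,ok=F), VALIDATE:-, TRANSFORM:-, EMIT:-] out:-; in:P1
Tick 2: [PARSE:P2(v=5,ok=F), VALIDATE:P1(v=16,ok=F), TRANSFORM:-, EMIT:-] out:-; in:P2
Tick 3: [PARSE:P3(v=14,ok=F), VALIDATE:P2(v=5,ok=F), TRANSFORM:P1(v=0,ok=F), EMIT:-] out:-; in:P3
Tick 4: [PARSE:P4(v=17,ok=F), VALIDATE:P3(v=14,ok=F), TRANSFORM:P2(v=0,ok=F), EMIT:P1(v=0,ok=F)] out:-; in:P4
Tick 5: [PARSE:P5(v=3,ok=F), VALIDATE:P4(v=17,ok=T), TRANSFORM:P3(v=0,ok=F), EMIT:P2(v=0,ok=F)] out:P1(v=0); in:P5
Tick 6: [PARSE:P6(v=3,ok=F), VALIDATE:P5(v=3,ok=F), TRANSFORM:P4(v=68,ok=T), EMIT:P3(v=0,ok=F)] out:P2(v=0); in:P6
Tick 7: [PARSE:P7(v=17,ok=F), VALIDATE:P6(v=3,ok=F), TRANSFORM:P5(v=0,ok=F), EMIT:P4(v=68,ok=T)] out:P3(v=0); in:P7
Tick 8: [PARSE:-, VALIDATE:P7(v=17,ok=F), TRANSFORM:P6(v=0,ok=F), EMIT:P5(v=0,ok=F)] out:P4(v=68); in:-
Tick 9: [PARSE:-, VALIDATE:-, TRANSFORM:P7(v=0,ok=F), EMIT:P6(v=0,ok=F)] out:P5(v=0); in:-
Tick 10: [PARSE:-, VALIDATE:-, TRANSFORM:-, EMIT:P7(v=0,ok=F)] out:P6(v=0); in:-
Emitted by tick 10: ['P1', 'P2', 'P3', 'P4', 'P5', 'P6']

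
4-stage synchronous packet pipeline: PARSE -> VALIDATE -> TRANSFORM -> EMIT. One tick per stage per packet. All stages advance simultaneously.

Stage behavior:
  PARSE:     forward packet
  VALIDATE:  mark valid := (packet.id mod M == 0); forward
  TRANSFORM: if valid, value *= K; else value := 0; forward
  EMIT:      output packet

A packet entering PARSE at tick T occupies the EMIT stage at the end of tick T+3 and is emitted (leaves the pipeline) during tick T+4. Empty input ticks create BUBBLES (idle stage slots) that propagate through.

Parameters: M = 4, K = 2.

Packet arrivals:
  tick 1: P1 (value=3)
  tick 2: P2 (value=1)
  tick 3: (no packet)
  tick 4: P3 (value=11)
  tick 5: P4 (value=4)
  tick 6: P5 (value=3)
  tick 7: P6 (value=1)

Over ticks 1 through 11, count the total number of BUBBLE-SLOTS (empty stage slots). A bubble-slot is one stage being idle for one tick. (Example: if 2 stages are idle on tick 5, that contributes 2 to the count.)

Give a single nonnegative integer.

Answer: 20

Derivation:
Tick 1: [PARSE:P1(v=3,ok=F), VALIDATE:-, TRANSFORM:-, EMIT:-] out:-; bubbles=3
Tick 2: [PARSE:P2(v=1,ok=F), VALIDATE:P1(v=3,ok=F), TRANSFORM:-, EMIT:-] out:-; bubbles=2
Tick 3: [PARSE:-, VALIDATE:P2(v=1,ok=F), TRANSFORM:P1(v=0,ok=F), EMIT:-] out:-; bubbles=2
Tick 4: [PARSE:P3(v=11,ok=F), VALIDATE:-, TRANSFORM:P2(v=0,ok=F), EMIT:P1(v=0,ok=F)] out:-; bubbles=1
Tick 5: [PARSE:P4(v=4,ok=F), VALIDATE:P3(v=11,ok=F), TRANSFORM:-, EMIT:P2(v=0,ok=F)] out:P1(v=0); bubbles=1
Tick 6: [PARSE:P5(v=3,ok=F), VALIDATE:P4(v=4,ok=T), TRANSFORM:P3(v=0,ok=F), EMIT:-] out:P2(v=0); bubbles=1
Tick 7: [PARSE:P6(v=1,ok=F), VALIDATE:P5(v=3,ok=F), TRANSFORM:P4(v=8,ok=T), EMIT:P3(v=0,ok=F)] out:-; bubbles=0
Tick 8: [PARSE:-, VALIDATE:P6(v=1,ok=F), TRANSFORM:P5(v=0,ok=F), EMIT:P4(v=8,ok=T)] out:P3(v=0); bubbles=1
Tick 9: [PARSE:-, VALIDATE:-, TRANSFORM:P6(v=0,ok=F), EMIT:P5(v=0,ok=F)] out:P4(v=8); bubbles=2
Tick 10: [PARSE:-, VALIDATE:-, TRANSFORM:-, EMIT:P6(v=0,ok=F)] out:P5(v=0); bubbles=3
Tick 11: [PARSE:-, VALIDATE:-, TRANSFORM:-, EMIT:-] out:P6(v=0); bubbles=4
Total bubble-slots: 20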